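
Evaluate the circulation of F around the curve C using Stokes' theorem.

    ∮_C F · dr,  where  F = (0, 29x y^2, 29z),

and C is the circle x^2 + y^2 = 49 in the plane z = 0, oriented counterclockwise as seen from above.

Let S be the flat disk x^2 + y^2 ≤ 49 in the plane z = 0, with upward unit normal n̂ = ẑ. By Stokes' theorem,

    ∮_C F · dr = ∬_S (∇ × F) · n̂ dS = ∬_D (curl F)_z dA,

where D is the disk x^2 + y^2 ≤ 49.

Compute the curl of F = (0, 29x y^2, 29z):
    (∇ × F)_x = ∂F_z/∂y - ∂F_y/∂z = 0,
    (∇ × F)_y = ∂F_x/∂z - ∂F_z/∂x = 0,
    (∇ × F)_z = ∂F_y/∂x - ∂F_x/∂y = 29y^2.

On z = 0, (curl F)_z = 29y^2.

Convert to polar (x = r cos θ, y = r sin θ, dA = r dr dθ); the integrand becomes 29r^2sin(θ)^2, so

    ∬_D (curl F)_z dA = ∫_0^{2π} ∫_0^{7} (29r^2sin(θ)^2) · r dr dθ.

Inner (r from 0 to 7): 69629sin(θ)^2/4.
Outer (θ from 0 to 2π): 69629π/4.

Therefore ∮_C F · dr = 69629π/4.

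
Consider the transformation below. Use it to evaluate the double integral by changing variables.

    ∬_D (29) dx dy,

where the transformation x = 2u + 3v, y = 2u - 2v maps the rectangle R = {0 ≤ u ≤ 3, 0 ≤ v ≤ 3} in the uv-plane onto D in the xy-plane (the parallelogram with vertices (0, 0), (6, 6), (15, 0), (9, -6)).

Compute the Jacobian determinant of (x, y) with respect to (u, v):

    ∂(x,y)/∂(u,v) = | 2  3 | = (2)(-2) - (3)(2) = -10.
                   | 2  -2 |

Its absolute value is |J| = 10 (the area scaling factor).

Substituting x = 2u + 3v, y = 2u - 2v into the integrand,

    29 → 29,

so the integral becomes

    ∬_R (29) · |J| du dv = ∫_0^3 ∫_0^3 (290) dv du.

Inner (v): 870.
Outer (u): 2610.

Therefore ∬_D (29) dx dy = 2610.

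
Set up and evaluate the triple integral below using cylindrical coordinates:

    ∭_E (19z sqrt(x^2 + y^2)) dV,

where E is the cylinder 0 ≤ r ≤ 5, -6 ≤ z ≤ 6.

In cylindrical coordinates, x = r cos(θ), y = r sin(θ), z = z, and dV = r dr dθ dz.

The integrand becomes 19r z, so

    ∭_E (19z sqrt(x^2 + y^2)) dV = ∫_{0}^{2π} ∫_{0}^{5} ∫_{-6}^{6} (19r z) · r dz dr dθ.

Inner (z): 0.
Middle (r from 0 to 5): 0.
Outer (θ): 0.

Therefore the triple integral equals 0.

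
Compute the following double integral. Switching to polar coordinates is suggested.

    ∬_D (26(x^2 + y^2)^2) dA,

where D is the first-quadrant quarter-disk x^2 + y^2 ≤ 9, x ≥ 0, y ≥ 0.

The region D is 0 ≤ r ≤ 3, 0 ≤ θ ≤ π/2 in polar coordinates, where x = r cos(θ), y = r sin(θ), and dA = r dr dθ.

Under the substitution, the integrand becomes 26r^4, so

    ∬_D (26(x^2 + y^2)^2) dA = ∫_{0}^{π/2} ∫_{0}^{3} (26r^4) · r dr dθ.

Inner integral (in r): ∫_{0}^{3} (26r^4) · r dr = 3159.

Outer integral (in θ): ∫_{0}^{π/2} (3159) dθ = 3159π/2.

Therefore ∬_D (26(x^2 + y^2)^2) dA = 3159π/2.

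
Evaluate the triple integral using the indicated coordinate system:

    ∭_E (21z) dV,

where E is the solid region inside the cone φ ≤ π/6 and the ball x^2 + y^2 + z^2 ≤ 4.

In spherical coordinates, x = ρ sin(φ) cos(θ), y = ρ sin(φ) sin(θ), z = ρ cos(φ), and dV = ρ^2 sin(φ) dρ dφ dθ.

The integrand becomes 21ρ cos(φ), so

    ∭_E (21z) dV = ∫_{0}^{2π} ∫_{0}^{π/6} ∫_{0}^{2} (21ρ cos(φ)) · ρ^2 sin(φ) dρ dφ dθ.

Inner (ρ): 42sin(2φ).
Middle (φ): 21/2.
Outer (θ): 21π.

Therefore the triple integral equals 21π.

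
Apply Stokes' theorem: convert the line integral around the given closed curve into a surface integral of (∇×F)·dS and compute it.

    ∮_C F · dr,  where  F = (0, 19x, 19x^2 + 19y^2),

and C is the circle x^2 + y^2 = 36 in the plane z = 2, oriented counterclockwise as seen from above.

Let S be the flat disk x^2 + y^2 ≤ 36 in the plane z = 2, with upward unit normal n̂ = ẑ. By Stokes' theorem,

    ∮_C F · dr = ∬_S (∇ × F) · n̂ dS = ∬_D (curl F)_z dA,

where D is the disk x^2 + y^2 ≤ 36.

Compute the curl of F = (0, 19x, 19x^2 + 19y^2):
    (∇ × F)_x = ∂F_z/∂y - ∂F_y/∂z = 38y,
    (∇ × F)_y = ∂F_x/∂z - ∂F_z/∂x = -38x,
    (∇ × F)_z = ∂F_y/∂x - ∂F_x/∂y = 19.

On z = 2, (curl F)_z = 19.

Convert to polar (x = r cos θ, y = r sin θ, dA = r dr dθ); the integrand becomes 19, so

    ∬_D (curl F)_z dA = ∫_0^{2π} ∫_0^{6} (19) · r dr dθ.

Inner (r from 0 to 6): 342.
Outer (θ from 0 to 2π): 684π.

Therefore ∮_C F · dr = 684π.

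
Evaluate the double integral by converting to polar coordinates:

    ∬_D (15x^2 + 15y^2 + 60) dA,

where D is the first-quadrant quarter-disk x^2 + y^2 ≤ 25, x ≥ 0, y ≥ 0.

The region D is 0 ≤ r ≤ 5, 0 ≤ θ ≤ π/2 in polar coordinates, where x = r cos(θ), y = r sin(θ), and dA = r dr dθ.

Under the substitution, the integrand becomes 15r^2 + 60, so

    ∬_D (15x^2 + 15y^2 + 60) dA = ∫_{0}^{π/2} ∫_{0}^{5} (15r^2 + 60) · r dr dθ.

Inner integral (in r): ∫_{0}^{5} (15r^2 + 60) · r dr = 12375/4.

Outer integral (in θ): ∫_{0}^{π/2} (12375/4) dθ = 12375π/8.

Therefore ∬_D (15x^2 + 15y^2 + 60) dA = 12375π/8.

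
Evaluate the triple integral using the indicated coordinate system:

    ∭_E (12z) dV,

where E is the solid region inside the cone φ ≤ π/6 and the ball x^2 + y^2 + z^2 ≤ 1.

In spherical coordinates, x = ρ sin(φ) cos(θ), y = ρ sin(φ) sin(θ), z = ρ cos(φ), and dV = ρ^2 sin(φ) dρ dφ dθ.

The integrand becomes 12ρ cos(φ), so

    ∭_E (12z) dV = ∫_{0}^{2π} ∫_{0}^{π/6} ∫_{0}^{1} (12ρ cos(φ)) · ρ^2 sin(φ) dρ dφ dθ.

Inner (ρ): 3sin(2φ)/2.
Middle (φ): 3/8.
Outer (θ): 3π/4.

Therefore the triple integral equals 3π/4.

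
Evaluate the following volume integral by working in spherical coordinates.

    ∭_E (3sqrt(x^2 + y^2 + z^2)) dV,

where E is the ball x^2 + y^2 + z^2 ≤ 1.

In spherical coordinates, x = ρ sin(φ) cos(θ), y = ρ sin(φ) sin(θ), z = ρ cos(φ), and dV = ρ^2 sin(φ) dρ dφ dθ.

The integrand becomes 3ρ, so

    ∭_E (3sqrt(x^2 + y^2 + z^2)) dV = ∫_{0}^{2π} ∫_{0}^{π} ∫_{0}^{1} (3ρ) · ρ^2 sin(φ) dρ dφ dθ.

Inner (ρ): 3sin(φ)/4.
Middle (φ): 3/2.
Outer (θ): 3π.

Therefore the triple integral equals 3π.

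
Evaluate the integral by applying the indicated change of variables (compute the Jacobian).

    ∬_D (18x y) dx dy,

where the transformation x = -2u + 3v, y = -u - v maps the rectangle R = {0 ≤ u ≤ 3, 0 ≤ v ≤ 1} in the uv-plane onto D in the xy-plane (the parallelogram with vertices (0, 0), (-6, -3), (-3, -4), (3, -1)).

Compute the Jacobian determinant of (x, y) with respect to (u, v):

    ∂(x,y)/∂(u,v) = | -2  3 | = (-2)(-1) - (3)(-1) = 5.
                   | -1  -1 |

Its absolute value is |J| = 5 (the area scaling factor).

Substituting x = -2u + 3v, y = -u - v into the integrand,

    18x y → 36u^2 - 18u v - 54v^2,

so the integral becomes

    ∬_R (36u^2 - 18u v - 54v^2) · |J| du dv = ∫_0^3 ∫_0^1 (180u^2 - 90u v - 270v^2) dv du.

Inner (v): 180u^2 - 45u - 90.
Outer (u): 2295/2.

Therefore ∬_D (18x y) dx dy = 2295/2.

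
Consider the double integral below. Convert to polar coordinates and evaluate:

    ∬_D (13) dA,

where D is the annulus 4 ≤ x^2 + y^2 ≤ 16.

The region D is 2 ≤ r ≤ 4, 0 ≤ θ ≤ 2π in polar coordinates, where x = r cos(θ), y = r sin(θ), and dA = r dr dθ.

Under the substitution, the integrand becomes 13, so

    ∬_D (13) dA = ∫_{0}^{2π} ∫_{2}^{4} (13) · r dr dθ.

Inner integral (in r): ∫_{2}^{4} (13) · r dr = 78.

Outer integral (in θ): ∫_{0}^{2π} (78) dθ = 156π.

Therefore ∬_D (13) dA = 156π.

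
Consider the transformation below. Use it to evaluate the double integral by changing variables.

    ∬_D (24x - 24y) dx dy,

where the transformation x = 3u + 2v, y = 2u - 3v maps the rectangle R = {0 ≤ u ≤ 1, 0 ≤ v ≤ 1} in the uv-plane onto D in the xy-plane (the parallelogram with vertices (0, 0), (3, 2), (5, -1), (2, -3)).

Compute the Jacobian determinant of (x, y) with respect to (u, v):

    ∂(x,y)/∂(u,v) = | 3  2 | = (3)(-3) - (2)(2) = -13.
                   | 2  -3 |

Its absolute value is |J| = 13 (the area scaling factor).

Substituting x = 3u + 2v, y = 2u - 3v into the integrand,

    24x - 24y → 24u + 120v,

so the integral becomes

    ∬_R (24u + 120v) · |J| du dv = ∫_0^1 ∫_0^1 (312u + 1560v) dv du.

Inner (v): 312u + 780.
Outer (u): 936.

Therefore ∬_D (24x - 24y) dx dy = 936.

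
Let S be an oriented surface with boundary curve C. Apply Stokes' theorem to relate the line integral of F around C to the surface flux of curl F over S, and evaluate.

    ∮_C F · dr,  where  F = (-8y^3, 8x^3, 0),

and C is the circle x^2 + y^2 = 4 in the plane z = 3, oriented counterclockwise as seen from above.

Let S be the flat disk x^2 + y^2 ≤ 4 in the plane z = 3, with upward unit normal n̂ = ẑ. By Stokes' theorem,

    ∮_C F · dr = ∬_S (∇ × F) · n̂ dS = ∬_D (curl F)_z dA,

where D is the disk x^2 + y^2 ≤ 4.

Compute the curl of F = (-8y^3, 8x^3, 0):
    (∇ × F)_x = ∂F_z/∂y - ∂F_y/∂z = 0,
    (∇ × F)_y = ∂F_x/∂z - ∂F_z/∂x = 0,
    (∇ × F)_z = ∂F_y/∂x - ∂F_x/∂y = 24x^2 + 24y^2.

On z = 3, (curl F)_z = 24x^2 + 24y^2.

Convert to polar (x = r cos θ, y = r sin θ, dA = r dr dθ); the integrand becomes 24r^2, so

    ∬_D (curl F)_z dA = ∫_0^{2π} ∫_0^{2} (24r^2) · r dr dθ.

Inner (r from 0 to 2): 96.
Outer (θ from 0 to 2π): 192π.

Therefore ∮_C F · dr = 192π.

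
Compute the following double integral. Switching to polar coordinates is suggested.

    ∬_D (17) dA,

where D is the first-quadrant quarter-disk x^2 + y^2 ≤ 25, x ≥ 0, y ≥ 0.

The region D is 0 ≤ r ≤ 5, 0 ≤ θ ≤ π/2 in polar coordinates, where x = r cos(θ), y = r sin(θ), and dA = r dr dθ.

Under the substitution, the integrand becomes 17, so

    ∬_D (17) dA = ∫_{0}^{π/2} ∫_{0}^{5} (17) · r dr dθ.

Inner integral (in r): ∫_{0}^{5} (17) · r dr = 425/2.

Outer integral (in θ): ∫_{0}^{π/2} (425/2) dθ = 425π/4.

Therefore ∬_D (17) dA = 425π/4.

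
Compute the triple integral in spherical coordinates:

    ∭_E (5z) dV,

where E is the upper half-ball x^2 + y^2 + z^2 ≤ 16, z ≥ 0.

In spherical coordinates, x = ρ sin(φ) cos(θ), y = ρ sin(φ) sin(θ), z = ρ cos(φ), and dV = ρ^2 sin(φ) dρ dφ dθ.

The integrand becomes 5ρ cos(φ), so

    ∭_E (5z) dV = ∫_{0}^{2π} ∫_{0}^{π/2} ∫_{0}^{4} (5ρ cos(φ)) · ρ^2 sin(φ) dρ dφ dθ.

Inner (ρ): 160sin(2φ).
Middle (φ): 160.
Outer (θ): 320π.

Therefore the triple integral equals 320π.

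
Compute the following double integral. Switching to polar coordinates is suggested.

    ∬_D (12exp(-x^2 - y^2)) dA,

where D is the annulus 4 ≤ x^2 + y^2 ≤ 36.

The region D is 2 ≤ r ≤ 6, 0 ≤ θ ≤ 2π in polar coordinates, where x = r cos(θ), y = r sin(θ), and dA = r dr dθ.

Under the substitution, the integrand becomes 12exp(-r^2), so

    ∬_D (12exp(-x^2 - y^2)) dA = ∫_{0}^{2π} ∫_{2}^{6} (12exp(-r^2)) · r dr dθ.

Inner integral (in r): ∫_{2}^{6} (12exp(-r^2)) · r dr = -(6 - 6exp(32))exp(-36).

Outer integral (in θ): ∫_{0}^{2π} (-(6 - 6exp(32))exp(-36)) dθ = -12π (1 - exp(32))exp(-36).

Therefore ∬_D (12exp(-x^2 - y^2)) dA = -12π (1 - exp(32))exp(-36).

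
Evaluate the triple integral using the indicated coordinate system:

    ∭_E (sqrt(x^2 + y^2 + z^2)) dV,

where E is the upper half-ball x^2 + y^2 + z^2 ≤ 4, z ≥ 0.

In spherical coordinates, x = ρ sin(φ) cos(θ), y = ρ sin(φ) sin(θ), z = ρ cos(φ), and dV = ρ^2 sin(φ) dρ dφ dθ.

The integrand becomes ρ, so

    ∭_E (sqrt(x^2 + y^2 + z^2)) dV = ∫_{0}^{2π} ∫_{0}^{π/2} ∫_{0}^{2} (ρ) · ρ^2 sin(φ) dρ dφ dθ.

Inner (ρ): 4sin(φ).
Middle (φ): 4.
Outer (θ): 8π.

Therefore the triple integral equals 8π.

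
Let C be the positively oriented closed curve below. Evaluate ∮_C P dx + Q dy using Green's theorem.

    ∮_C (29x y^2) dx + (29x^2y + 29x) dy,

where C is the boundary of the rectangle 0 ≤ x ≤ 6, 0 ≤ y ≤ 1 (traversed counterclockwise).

Green's theorem converts the closed line integral into a double integral over the enclosed region D:

    ∮_C P dx + Q dy = ∬_D (∂Q/∂x - ∂P/∂y) dA.

Here P = 29x y^2, Q = 29x^2y + 29x, so

    ∂Q/∂x = 58x y + 29,    ∂P/∂y = 58x y,
    ∂Q/∂x - ∂P/∂y = 29.

D is the region 0 ≤ x ≤ 6, 0 ≤ y ≤ 1. Evaluating the double integral:

    ∬_D (29) dA = ∫_0^{6} ∫_0^{1} (29) dy dx.

Inner (y from 0 to 1): 29.
Outer (x from 0 to 6): 174.

Therefore ∮_C P dx + Q dy = 174.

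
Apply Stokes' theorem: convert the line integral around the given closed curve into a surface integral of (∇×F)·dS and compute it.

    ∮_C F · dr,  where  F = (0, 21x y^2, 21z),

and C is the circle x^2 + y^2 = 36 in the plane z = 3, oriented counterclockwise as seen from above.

Let S be the flat disk x^2 + y^2 ≤ 36 in the plane z = 3, with upward unit normal n̂ = ẑ. By Stokes' theorem,

    ∮_C F · dr = ∬_S (∇ × F) · n̂ dS = ∬_D (curl F)_z dA,

where D is the disk x^2 + y^2 ≤ 36.

Compute the curl of F = (0, 21x y^2, 21z):
    (∇ × F)_x = ∂F_z/∂y - ∂F_y/∂z = 0,
    (∇ × F)_y = ∂F_x/∂z - ∂F_z/∂x = 0,
    (∇ × F)_z = ∂F_y/∂x - ∂F_x/∂y = 21y^2.

On z = 3, (curl F)_z = 21y^2.

Convert to polar (x = r cos θ, y = r sin θ, dA = r dr dθ); the integrand becomes 21r^2sin(θ)^2, so

    ∬_D (curl F)_z dA = ∫_0^{2π} ∫_0^{6} (21r^2sin(θ)^2) · r dr dθ.

Inner (r from 0 to 6): 6804sin(θ)^2.
Outer (θ from 0 to 2π): 6804π.

Therefore ∮_C F · dr = 6804π.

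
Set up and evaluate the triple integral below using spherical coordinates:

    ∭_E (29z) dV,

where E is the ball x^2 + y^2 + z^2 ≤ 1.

In spherical coordinates, x = ρ sin(φ) cos(θ), y = ρ sin(φ) sin(θ), z = ρ cos(φ), and dV = ρ^2 sin(φ) dρ dφ dθ.

The integrand becomes 29ρ cos(φ), so

    ∭_E (29z) dV = ∫_{0}^{2π} ∫_{0}^{π} ∫_{0}^{1} (29ρ cos(φ)) · ρ^2 sin(φ) dρ dφ dθ.

Inner (ρ): 29sin(2φ)/8.
Middle (φ): 0.
Outer (θ): 0.

Therefore the triple integral equals 0.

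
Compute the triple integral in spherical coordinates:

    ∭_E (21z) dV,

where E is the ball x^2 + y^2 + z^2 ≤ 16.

In spherical coordinates, x = ρ sin(φ) cos(θ), y = ρ sin(φ) sin(θ), z = ρ cos(φ), and dV = ρ^2 sin(φ) dρ dφ dθ.

The integrand becomes 21ρ cos(φ), so

    ∭_E (21z) dV = ∫_{0}^{2π} ∫_{0}^{π} ∫_{0}^{4} (21ρ cos(φ)) · ρ^2 sin(φ) dρ dφ dθ.

Inner (ρ): 672sin(2φ).
Middle (φ): 0.
Outer (θ): 0.

Therefore the triple integral equals 0.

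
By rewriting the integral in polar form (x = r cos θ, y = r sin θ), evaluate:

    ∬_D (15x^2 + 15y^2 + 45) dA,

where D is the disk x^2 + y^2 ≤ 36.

The region D is 0 ≤ r ≤ 6, 0 ≤ θ ≤ 2π in polar coordinates, where x = r cos(θ), y = r sin(θ), and dA = r dr dθ.

Under the substitution, the integrand becomes 15r^2 + 45, so

    ∬_D (15x^2 + 15y^2 + 45) dA = ∫_{0}^{2π} ∫_{0}^{6} (15r^2 + 45) · r dr dθ.

Inner integral (in r): ∫_{0}^{6} (15r^2 + 45) · r dr = 5670.

Outer integral (in θ): ∫_{0}^{2π} (5670) dθ = 11340π.

Therefore ∬_D (15x^2 + 15y^2 + 45) dA = 11340π.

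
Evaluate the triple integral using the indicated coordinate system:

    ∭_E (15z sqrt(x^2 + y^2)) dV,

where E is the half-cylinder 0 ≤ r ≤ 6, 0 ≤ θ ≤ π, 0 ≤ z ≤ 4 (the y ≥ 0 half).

In cylindrical coordinates, x = r cos(θ), y = r sin(θ), z = z, and dV = r dr dθ dz.

The integrand becomes 15r z, so

    ∭_E (15z sqrt(x^2 + y^2)) dV = ∫_{0}^{π} ∫_{0}^{6} ∫_{0}^{4} (15r z) · r dz dr dθ.

Inner (z): 120r^2.
Middle (r from 0 to 6): 8640.
Outer (θ): 8640π.

Therefore the triple integral equals 8640π.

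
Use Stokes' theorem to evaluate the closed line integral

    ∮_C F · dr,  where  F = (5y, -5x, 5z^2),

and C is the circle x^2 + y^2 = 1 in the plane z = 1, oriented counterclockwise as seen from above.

Let S be the flat disk x^2 + y^2 ≤ 1 in the plane z = 1, with upward unit normal n̂ = ẑ. By Stokes' theorem,

    ∮_C F · dr = ∬_S (∇ × F) · n̂ dS = ∬_D (curl F)_z dA,

where D is the disk x^2 + y^2 ≤ 1.

Compute the curl of F = (5y, -5x, 5z^2):
    (∇ × F)_x = ∂F_z/∂y - ∂F_y/∂z = 0,
    (∇ × F)_y = ∂F_x/∂z - ∂F_z/∂x = 0,
    (∇ × F)_z = ∂F_y/∂x - ∂F_x/∂y = -10.

On z = 1, (curl F)_z = -10.

Convert to polar (x = r cos θ, y = r sin θ, dA = r dr dθ); the integrand becomes -10, so

    ∬_D (curl F)_z dA = ∫_0^{2π} ∫_0^{1} (-10) · r dr dθ.

Inner (r from 0 to 1): -5.
Outer (θ from 0 to 2π): -10π.

Therefore ∮_C F · dr = -10π.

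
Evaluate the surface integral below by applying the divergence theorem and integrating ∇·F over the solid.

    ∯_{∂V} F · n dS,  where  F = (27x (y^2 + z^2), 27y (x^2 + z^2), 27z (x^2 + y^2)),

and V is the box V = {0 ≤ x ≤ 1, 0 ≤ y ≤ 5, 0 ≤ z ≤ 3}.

By the divergence theorem,

    ∯_{∂V} F · n dS = ∭_V (∇ · F) dV.

Compute the divergence:
    ∇ · F = ∂F_x/∂x + ∂F_y/∂y + ∂F_z/∂z = 27y^2 + 27z^2 + 27x^2 + 27z^2 + 27x^2 + 27y^2 = 54x^2 + 54y^2 + 54z^2.

V is a rectangular box, so dV = dx dy dz with 0 ≤ x ≤ 1, 0 ≤ y ≤ 5, 0 ≤ z ≤ 3.

Integrate (54x^2 + 54y^2 + 54z^2) over V as an iterated integral:

    ∭_V (∇·F) dV = ∫_0^{1} ∫_0^{5} ∫_0^{3} (54x^2 + 54y^2 + 54z^2) dz dy dx.

Inner (z from 0 to 3): 162x^2 + 162y^2 + 486.
Middle (y from 0 to 5): 810x^2 + 9180.
Outer (x from 0 to 1): 9450.

Therefore ∯_{∂V} F · n dS = 9450.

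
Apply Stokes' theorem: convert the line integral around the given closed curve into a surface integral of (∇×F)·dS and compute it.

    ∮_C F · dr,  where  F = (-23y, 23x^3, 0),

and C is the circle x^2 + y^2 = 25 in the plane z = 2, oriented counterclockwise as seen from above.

Let S be the flat disk x^2 + y^2 ≤ 25 in the plane z = 2, with upward unit normal n̂ = ẑ. By Stokes' theorem,

    ∮_C F · dr = ∬_S (∇ × F) · n̂ dS = ∬_D (curl F)_z dA,

where D is the disk x^2 + y^2 ≤ 25.

Compute the curl of F = (-23y, 23x^3, 0):
    (∇ × F)_x = ∂F_z/∂y - ∂F_y/∂z = 0,
    (∇ × F)_y = ∂F_x/∂z - ∂F_z/∂x = 0,
    (∇ × F)_z = ∂F_y/∂x - ∂F_x/∂y = 69x^2 + 23.

On z = 2, (curl F)_z = 69x^2 + 23.

Convert to polar (x = r cos θ, y = r sin θ, dA = r dr dθ); the integrand becomes 69r^2cos(θ)^2 + 23, so

    ∬_D (curl F)_z dA = ∫_0^{2π} ∫_0^{5} (69r^2cos(θ)^2 + 23) · r dr dθ.

Inner (r from 0 to 5): 43125cos(θ)^2/4 + 575/2.
Outer (θ from 0 to 2π): 45425π/4.

Therefore ∮_C F · dr = 45425π/4.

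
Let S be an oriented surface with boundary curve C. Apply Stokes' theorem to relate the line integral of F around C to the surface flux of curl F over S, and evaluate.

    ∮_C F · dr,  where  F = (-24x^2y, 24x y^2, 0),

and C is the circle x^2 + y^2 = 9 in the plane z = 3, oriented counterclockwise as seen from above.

Let S be the flat disk x^2 + y^2 ≤ 9 in the plane z = 3, with upward unit normal n̂ = ẑ. By Stokes' theorem,

    ∮_C F · dr = ∬_S (∇ × F) · n̂ dS = ∬_D (curl F)_z dA,

where D is the disk x^2 + y^2 ≤ 9.

Compute the curl of F = (-24x^2y, 24x y^2, 0):
    (∇ × F)_x = ∂F_z/∂y - ∂F_y/∂z = 0,
    (∇ × F)_y = ∂F_x/∂z - ∂F_z/∂x = 0,
    (∇ × F)_z = ∂F_y/∂x - ∂F_x/∂y = 24x^2 + 24y^2.

On z = 3, (curl F)_z = 24x^2 + 24y^2.

Convert to polar (x = r cos θ, y = r sin θ, dA = r dr dθ); the integrand becomes 24r^2, so

    ∬_D (curl F)_z dA = ∫_0^{2π} ∫_0^{3} (24r^2) · r dr dθ.

Inner (r from 0 to 3): 486.
Outer (θ from 0 to 2π): 972π.

Therefore ∮_C F · dr = 972π.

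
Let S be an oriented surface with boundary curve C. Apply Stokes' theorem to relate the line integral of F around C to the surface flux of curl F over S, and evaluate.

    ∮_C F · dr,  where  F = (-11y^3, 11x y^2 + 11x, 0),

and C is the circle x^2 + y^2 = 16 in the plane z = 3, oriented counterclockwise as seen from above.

Let S be the flat disk x^2 + y^2 ≤ 16 in the plane z = 3, with upward unit normal n̂ = ẑ. By Stokes' theorem,

    ∮_C F · dr = ∬_S (∇ × F) · n̂ dS = ∬_D (curl F)_z dA,

where D is the disk x^2 + y^2 ≤ 16.

Compute the curl of F = (-11y^3, 11x y^2 + 11x, 0):
    (∇ × F)_x = ∂F_z/∂y - ∂F_y/∂z = 0,
    (∇ × F)_y = ∂F_x/∂z - ∂F_z/∂x = 0,
    (∇ × F)_z = ∂F_y/∂x - ∂F_x/∂y = 44y^2 + 11.

On z = 3, (curl F)_z = 44y^2 + 11.

Convert to polar (x = r cos θ, y = r sin θ, dA = r dr dθ); the integrand becomes 44r^2sin(θ)^2 + 11, so

    ∬_D (curl F)_z dA = ∫_0^{2π} ∫_0^{4} (44r^2sin(θ)^2 + 11) · r dr dθ.

Inner (r from 0 to 4): 2816sin(θ)^2 + 88.
Outer (θ from 0 to 2π): 2992π.

Therefore ∮_C F · dr = 2992π.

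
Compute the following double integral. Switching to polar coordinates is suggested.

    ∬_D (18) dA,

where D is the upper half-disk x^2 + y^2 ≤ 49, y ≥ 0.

The region D is 0 ≤ r ≤ 7, 0 ≤ θ ≤ π in polar coordinates, where x = r cos(θ), y = r sin(θ), and dA = r dr dθ.

Under the substitution, the integrand becomes 18, so

    ∬_D (18) dA = ∫_{0}^{π} ∫_{0}^{7} (18) · r dr dθ.

Inner integral (in r): ∫_{0}^{7} (18) · r dr = 441.

Outer integral (in θ): ∫_{0}^{π} (441) dθ = 441π.

Therefore ∬_D (18) dA = 441π.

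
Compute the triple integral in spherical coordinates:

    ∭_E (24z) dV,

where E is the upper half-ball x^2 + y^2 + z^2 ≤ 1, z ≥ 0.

In spherical coordinates, x = ρ sin(φ) cos(θ), y = ρ sin(φ) sin(θ), z = ρ cos(φ), and dV = ρ^2 sin(φ) dρ dφ dθ.

The integrand becomes 24ρ cos(φ), so

    ∭_E (24z) dV = ∫_{0}^{2π} ∫_{0}^{π/2} ∫_{0}^{1} (24ρ cos(φ)) · ρ^2 sin(φ) dρ dφ dθ.

Inner (ρ): 3sin(2φ).
Middle (φ): 3.
Outer (θ): 6π.

Therefore the triple integral equals 6π.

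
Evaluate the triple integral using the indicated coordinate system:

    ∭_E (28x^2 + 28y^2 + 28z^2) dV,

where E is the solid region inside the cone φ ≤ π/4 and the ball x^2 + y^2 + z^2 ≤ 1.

In spherical coordinates, x = ρ sin(φ) cos(θ), y = ρ sin(φ) sin(θ), z = ρ cos(φ), and dV = ρ^2 sin(φ) dρ dφ dθ.

The integrand becomes 28ρ^2, so

    ∭_E (28x^2 + 28y^2 + 28z^2) dV = ∫_{0}^{2π} ∫_{0}^{π/4} ∫_{0}^{1} (28ρ^2) · ρ^2 sin(φ) dρ dφ dθ.

Inner (ρ): 28sin(φ)/5.
Middle (φ): 28/5 - 14sqrt(2)/5.
Outer (θ): 28π (2 - sqrt(2))/5.

Therefore the triple integral equals 28π (2 - sqrt(2))/5.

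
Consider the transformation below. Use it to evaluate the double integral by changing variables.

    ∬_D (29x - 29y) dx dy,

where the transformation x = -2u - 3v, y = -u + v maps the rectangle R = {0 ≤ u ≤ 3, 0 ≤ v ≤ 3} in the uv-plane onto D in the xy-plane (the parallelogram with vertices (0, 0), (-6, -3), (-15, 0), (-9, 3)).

Compute the Jacobian determinant of (x, y) with respect to (u, v):

    ∂(x,y)/∂(u,v) = | -2  -3 | = (-2)(1) - (-3)(-1) = -5.
                   | -1  1 |

Its absolute value is |J| = 5 (the area scaling factor).

Substituting x = -2u - 3v, y = -u + v into the integrand,

    29x - 29y → -29u - 116v,

so the integral becomes

    ∬_R (-29u - 116v) · |J| du dv = ∫_0^3 ∫_0^3 (-145u - 580v) dv du.

Inner (v): -435u - 2610.
Outer (u): -19575/2.

Therefore ∬_D (29x - 29y) dx dy = -19575/2.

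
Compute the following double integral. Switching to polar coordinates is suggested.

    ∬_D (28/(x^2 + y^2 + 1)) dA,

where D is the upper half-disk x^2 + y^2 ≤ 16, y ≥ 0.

The region D is 0 ≤ r ≤ 4, 0 ≤ θ ≤ π in polar coordinates, where x = r cos(θ), y = r sin(θ), and dA = r dr dθ.

Under the substitution, the integrand becomes 28/(r^2 + 1), so

    ∬_D (28/(x^2 + y^2 + 1)) dA = ∫_{0}^{π} ∫_{0}^{4} (28/(r^2 + 1)) · r dr dθ.

Inner integral (in r): ∫_{0}^{4} (28/(r^2 + 1)) · r dr = log(168377826559400929).

Outer integral (in θ): ∫_{0}^{π} (log(168377826559400929)) dθ = log(168377826559400929^π).

Therefore ∬_D (28/(x^2 + y^2 + 1)) dA = log(168377826559400929^π).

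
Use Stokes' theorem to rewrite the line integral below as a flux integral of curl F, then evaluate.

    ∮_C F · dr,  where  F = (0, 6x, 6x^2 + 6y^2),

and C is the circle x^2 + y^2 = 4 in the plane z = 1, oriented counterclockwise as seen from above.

Let S be the flat disk x^2 + y^2 ≤ 4 in the plane z = 1, with upward unit normal n̂ = ẑ. By Stokes' theorem,

    ∮_C F · dr = ∬_S (∇ × F) · n̂ dS = ∬_D (curl F)_z dA,

where D is the disk x^2 + y^2 ≤ 4.

Compute the curl of F = (0, 6x, 6x^2 + 6y^2):
    (∇ × F)_x = ∂F_z/∂y - ∂F_y/∂z = 12y,
    (∇ × F)_y = ∂F_x/∂z - ∂F_z/∂x = -12x,
    (∇ × F)_z = ∂F_y/∂x - ∂F_x/∂y = 6.

On z = 1, (curl F)_z = 6.

Convert to polar (x = r cos θ, y = r sin θ, dA = r dr dθ); the integrand becomes 6, so

    ∬_D (curl F)_z dA = ∫_0^{2π} ∫_0^{2} (6) · r dr dθ.

Inner (r from 0 to 2): 12.
Outer (θ from 0 to 2π): 24π.

Therefore ∮_C F · dr = 24π.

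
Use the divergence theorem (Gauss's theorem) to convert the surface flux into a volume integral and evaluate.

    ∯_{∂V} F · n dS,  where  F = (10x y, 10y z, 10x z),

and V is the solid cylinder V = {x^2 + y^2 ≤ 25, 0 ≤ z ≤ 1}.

By the divergence theorem,

    ∯_{∂V} F · n dS = ∭_V (∇ · F) dV.

Compute the divergence:
    ∇ · F = ∂F_x/∂x + ∂F_y/∂y + ∂F_z/∂z = 10y + 10z + 10x = 10x + 10y + 10z.

In cylindrical coordinates, x = r cos(θ), y = r sin(θ), z = z, dV = r dr dθ dz, with 0 ≤ r ≤ 5, 0 ≤ θ ≤ 2π, 0 ≤ z ≤ 1.

The integrand, after substitution and multiplying by the volume element, becomes (10sqrt(2)r sin(θ + π/4) + 10z) · r, so

    ∭_V (∇·F) dV = ∫_0^{2π} ∫_0^{5} ∫_0^{1} (10sqrt(2)r sin(θ + π/4) + 10z) · r dz dr dθ.

Inner (z from 0 to 1): 5r (2sqrt(2)r sin(θ + π/4) + 1).
Middle (r from 0 to 5): 1250sqrt(2)sin(θ + π/4)/3 + 125/2.
Outer (θ from 0 to 2π): 125π.

Therefore ∯_{∂V} F · n dS = 125π.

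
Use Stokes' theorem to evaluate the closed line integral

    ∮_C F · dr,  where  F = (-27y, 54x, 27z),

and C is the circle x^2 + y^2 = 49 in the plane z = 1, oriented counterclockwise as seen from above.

Let S be the flat disk x^2 + y^2 ≤ 49 in the plane z = 1, with upward unit normal n̂ = ẑ. By Stokes' theorem,

    ∮_C F · dr = ∬_S (∇ × F) · n̂ dS = ∬_D (curl F)_z dA,

where D is the disk x^2 + y^2 ≤ 49.

Compute the curl of F = (-27y, 54x, 27z):
    (∇ × F)_x = ∂F_z/∂y - ∂F_y/∂z = 0,
    (∇ × F)_y = ∂F_x/∂z - ∂F_z/∂x = 0,
    (∇ × F)_z = ∂F_y/∂x - ∂F_x/∂y = 81.

On z = 1, (curl F)_z = 81.

Convert to polar (x = r cos θ, y = r sin θ, dA = r dr dθ); the integrand becomes 81, so

    ∬_D (curl F)_z dA = ∫_0^{2π} ∫_0^{7} (81) · r dr dθ.

Inner (r from 0 to 7): 3969/2.
Outer (θ from 0 to 2π): 3969π.

Therefore ∮_C F · dr = 3969π.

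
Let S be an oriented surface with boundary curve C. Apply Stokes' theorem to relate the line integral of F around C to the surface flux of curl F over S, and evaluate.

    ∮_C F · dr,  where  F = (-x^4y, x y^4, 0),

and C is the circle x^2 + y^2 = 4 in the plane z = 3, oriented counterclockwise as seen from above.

Let S be the flat disk x^2 + y^2 ≤ 4 in the plane z = 3, with upward unit normal n̂ = ẑ. By Stokes' theorem,

    ∮_C F · dr = ∬_S (∇ × F) · n̂ dS = ∬_D (curl F)_z dA,

where D is the disk x^2 + y^2 ≤ 4.

Compute the curl of F = (-x^4y, x y^4, 0):
    (∇ × F)_x = ∂F_z/∂y - ∂F_y/∂z = 0,
    (∇ × F)_y = ∂F_x/∂z - ∂F_z/∂x = 0,
    (∇ × F)_z = ∂F_y/∂x - ∂F_x/∂y = x^4 + y^4.

On z = 3, (curl F)_z = x^4 + y^4.

Convert to polar (x = r cos θ, y = r sin θ, dA = r dr dθ); the integrand becomes r^4(sin(θ)^4 + cos(θ)^4), so

    ∬_D (curl F)_z dA = ∫_0^{2π} ∫_0^{2} (r^4(sin(θ)^4 + cos(θ)^4)) · r dr dθ.

Inner (r from 0 to 2): 32sin(θ)^4/3 + 32cos(θ)^4/3.
Outer (θ from 0 to 2π): 16π.

Therefore ∮_C F · dr = 16π.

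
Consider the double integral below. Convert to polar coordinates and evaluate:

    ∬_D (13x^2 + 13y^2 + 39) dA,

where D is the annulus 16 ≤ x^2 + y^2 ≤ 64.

The region D is 4 ≤ r ≤ 8, 0 ≤ θ ≤ 2π in polar coordinates, where x = r cos(θ), y = r sin(θ), and dA = r dr dθ.

Under the substitution, the integrand becomes 13r^2 + 39, so

    ∬_D (13x^2 + 13y^2 + 39) dA = ∫_{0}^{2π} ∫_{4}^{8} (13r^2 + 39) · r dr dθ.

Inner integral (in r): ∫_{4}^{8} (13r^2 + 39) · r dr = 13416.

Outer integral (in θ): ∫_{0}^{2π} (13416) dθ = 26832π.

Therefore ∬_D (13x^2 + 13y^2 + 39) dA = 26832π.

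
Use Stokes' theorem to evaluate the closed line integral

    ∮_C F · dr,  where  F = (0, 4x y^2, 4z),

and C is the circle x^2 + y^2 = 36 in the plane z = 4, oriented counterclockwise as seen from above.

Let S be the flat disk x^2 + y^2 ≤ 36 in the plane z = 4, with upward unit normal n̂ = ẑ. By Stokes' theorem,

    ∮_C F · dr = ∬_S (∇ × F) · n̂ dS = ∬_D (curl F)_z dA,

where D is the disk x^2 + y^2 ≤ 36.

Compute the curl of F = (0, 4x y^2, 4z):
    (∇ × F)_x = ∂F_z/∂y - ∂F_y/∂z = 0,
    (∇ × F)_y = ∂F_x/∂z - ∂F_z/∂x = 0,
    (∇ × F)_z = ∂F_y/∂x - ∂F_x/∂y = 4y^2.

On z = 4, (curl F)_z = 4y^2.

Convert to polar (x = r cos θ, y = r sin θ, dA = r dr dθ); the integrand becomes 4r^2sin(θ)^2, so

    ∬_D (curl F)_z dA = ∫_0^{2π} ∫_0^{6} (4r^2sin(θ)^2) · r dr dθ.

Inner (r from 0 to 6): 1296sin(θ)^2.
Outer (θ from 0 to 2π): 1296π.

Therefore ∮_C F · dr = 1296π.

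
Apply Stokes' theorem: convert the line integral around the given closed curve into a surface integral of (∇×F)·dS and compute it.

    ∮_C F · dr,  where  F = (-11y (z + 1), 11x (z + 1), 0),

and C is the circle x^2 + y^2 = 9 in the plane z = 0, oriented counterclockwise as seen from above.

Let S be the flat disk x^2 + y^2 ≤ 9 in the plane z = 0, with upward unit normal n̂ = ẑ. By Stokes' theorem,

    ∮_C F · dr = ∬_S (∇ × F) · n̂ dS = ∬_D (curl F)_z dA,

where D is the disk x^2 + y^2 ≤ 9.

Compute the curl of F = (-11y (z + 1), 11x (z + 1), 0):
    (∇ × F)_x = ∂F_z/∂y - ∂F_y/∂z = -11x,
    (∇ × F)_y = ∂F_x/∂z - ∂F_z/∂x = -11y,
    (∇ × F)_z = ∂F_y/∂x - ∂F_x/∂y = 22z + 22.

On z = 0, (curl F)_z = 22.

Convert to polar (x = r cos θ, y = r sin θ, dA = r dr dθ); the integrand becomes 22, so

    ∬_D (curl F)_z dA = ∫_0^{2π} ∫_0^{3} (22) · r dr dθ.

Inner (r from 0 to 3): 99.
Outer (θ from 0 to 2π): 198π.

Therefore ∮_C F · dr = 198π.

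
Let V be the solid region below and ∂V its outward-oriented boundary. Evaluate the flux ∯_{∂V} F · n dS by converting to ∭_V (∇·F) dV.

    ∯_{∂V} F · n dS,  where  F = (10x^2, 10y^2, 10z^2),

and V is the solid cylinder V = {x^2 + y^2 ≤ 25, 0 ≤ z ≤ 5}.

By the divergence theorem,

    ∯_{∂V} F · n dS = ∭_V (∇ · F) dV.

Compute the divergence:
    ∇ · F = ∂F_x/∂x + ∂F_y/∂y + ∂F_z/∂z = 20x + 20y + 20z.

In cylindrical coordinates, x = r cos(θ), y = r sin(θ), z = z, dV = r dr dθ dz, with 0 ≤ r ≤ 5, 0 ≤ θ ≤ 2π, 0 ≤ z ≤ 5.

The integrand, after substitution and multiplying by the volume element, becomes (20sqrt(2)r sin(θ + π/4) + 20z) · r, so

    ∭_V (∇·F) dV = ∫_0^{2π} ∫_0^{5} ∫_0^{5} (20sqrt(2)r sin(θ + π/4) + 20z) · r dz dr dθ.

Inner (z from 0 to 5): 50r (2sqrt(2)r sin(θ + π/4) + 5).
Middle (r from 0 to 5): 12500sqrt(2)sin(θ + π/4)/3 + 3125.
Outer (θ from 0 to 2π): 6250π.

Therefore ∯_{∂V} F · n dS = 6250π.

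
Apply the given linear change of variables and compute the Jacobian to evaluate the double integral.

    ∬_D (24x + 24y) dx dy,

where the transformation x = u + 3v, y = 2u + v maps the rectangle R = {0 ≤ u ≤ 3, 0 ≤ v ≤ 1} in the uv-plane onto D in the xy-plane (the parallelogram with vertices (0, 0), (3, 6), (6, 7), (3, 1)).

Compute the Jacobian determinant of (x, y) with respect to (u, v):

    ∂(x,y)/∂(u,v) = | 1  3 | = (1)(1) - (3)(2) = -5.
                   | 2  1 |

Its absolute value is |J| = 5 (the area scaling factor).

Substituting x = u + 3v, y = 2u + v into the integrand,

    24x + 24y → 72u + 96v,

so the integral becomes

    ∬_R (72u + 96v) · |J| du dv = ∫_0^3 ∫_0^1 (360u + 480v) dv du.

Inner (v): 360u + 240.
Outer (u): 2340.

Therefore ∬_D (24x + 24y) dx dy = 2340.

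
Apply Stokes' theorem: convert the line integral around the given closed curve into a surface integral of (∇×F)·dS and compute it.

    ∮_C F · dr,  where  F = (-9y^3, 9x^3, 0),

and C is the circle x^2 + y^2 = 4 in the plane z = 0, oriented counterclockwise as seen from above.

Let S be the flat disk x^2 + y^2 ≤ 4 in the plane z = 0, with upward unit normal n̂ = ẑ. By Stokes' theorem,

    ∮_C F · dr = ∬_S (∇ × F) · n̂ dS = ∬_D (curl F)_z dA,

where D is the disk x^2 + y^2 ≤ 4.

Compute the curl of F = (-9y^3, 9x^3, 0):
    (∇ × F)_x = ∂F_z/∂y - ∂F_y/∂z = 0,
    (∇ × F)_y = ∂F_x/∂z - ∂F_z/∂x = 0,
    (∇ × F)_z = ∂F_y/∂x - ∂F_x/∂y = 27x^2 + 27y^2.

On z = 0, (curl F)_z = 27x^2 + 27y^2.

Convert to polar (x = r cos θ, y = r sin θ, dA = r dr dθ); the integrand becomes 27r^2, so

    ∬_D (curl F)_z dA = ∫_0^{2π} ∫_0^{2} (27r^2) · r dr dθ.

Inner (r from 0 to 2): 108.
Outer (θ from 0 to 2π): 216π.

Therefore ∮_C F · dr = 216π.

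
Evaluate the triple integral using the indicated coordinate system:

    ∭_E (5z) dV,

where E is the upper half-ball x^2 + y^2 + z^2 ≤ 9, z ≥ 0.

In spherical coordinates, x = ρ sin(φ) cos(θ), y = ρ sin(φ) sin(θ), z = ρ cos(φ), and dV = ρ^2 sin(φ) dρ dφ dθ.

The integrand becomes 5ρ cos(φ), so

    ∭_E (5z) dV = ∫_{0}^{2π} ∫_{0}^{π/2} ∫_{0}^{3} (5ρ cos(φ)) · ρ^2 sin(φ) dρ dφ dθ.

Inner (ρ): 405sin(2φ)/8.
Middle (φ): 405/8.
Outer (θ): 405π/4.

Therefore the triple integral equals 405π/4.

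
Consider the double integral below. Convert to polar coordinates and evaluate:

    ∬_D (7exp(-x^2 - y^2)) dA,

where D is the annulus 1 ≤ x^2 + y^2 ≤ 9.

The region D is 1 ≤ r ≤ 3, 0 ≤ θ ≤ 2π in polar coordinates, where x = r cos(θ), y = r sin(θ), and dA = r dr dθ.

Under the substitution, the integrand becomes 7exp(-r^2), so

    ∬_D (7exp(-x^2 - y^2)) dA = ∫_{0}^{2π} ∫_{1}^{3} (7exp(-r^2)) · r dr dθ.

Inner integral (in r): ∫_{1}^{3} (7exp(-r^2)) · r dr = -(7 - 7exp(8))exp(-9)/2.

Outer integral (in θ): ∫_{0}^{2π} (-(7 - 7exp(8))exp(-9)/2) dθ = -7π (1 - exp(8))exp(-9).

Therefore ∬_D (7exp(-x^2 - y^2)) dA = -7π (1 - exp(8))exp(-9).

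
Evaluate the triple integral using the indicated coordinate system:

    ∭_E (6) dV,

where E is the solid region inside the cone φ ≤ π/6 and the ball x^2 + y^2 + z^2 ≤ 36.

In spherical coordinates, x = ρ sin(φ) cos(θ), y = ρ sin(φ) sin(θ), z = ρ cos(φ), and dV = ρ^2 sin(φ) dρ dφ dθ.

The integrand becomes 6, so

    ∭_E (6) dV = ∫_{0}^{2π} ∫_{0}^{π/6} ∫_{0}^{6} (6) · ρ^2 sin(φ) dρ dφ dθ.

Inner (ρ): 432sin(φ).
Middle (φ): 432 - 216sqrt(3).
Outer (θ): 432π (2 - sqrt(3)).

Therefore the triple integral equals 432π (2 - sqrt(3)).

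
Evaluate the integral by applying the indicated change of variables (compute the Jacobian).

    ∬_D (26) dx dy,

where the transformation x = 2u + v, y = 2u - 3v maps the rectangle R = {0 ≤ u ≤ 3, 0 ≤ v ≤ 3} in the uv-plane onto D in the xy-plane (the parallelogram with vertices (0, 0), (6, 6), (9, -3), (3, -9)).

Compute the Jacobian determinant of (x, y) with respect to (u, v):

    ∂(x,y)/∂(u,v) = | 2  1 | = (2)(-3) - (1)(2) = -8.
                   | 2  -3 |

Its absolute value is |J| = 8 (the area scaling factor).

Substituting x = 2u + v, y = 2u - 3v into the integrand,

    26 → 26,

so the integral becomes

    ∬_R (26) · |J| du dv = ∫_0^3 ∫_0^3 (208) dv du.

Inner (v): 624.
Outer (u): 1872.

Therefore ∬_D (26) dx dy = 1872.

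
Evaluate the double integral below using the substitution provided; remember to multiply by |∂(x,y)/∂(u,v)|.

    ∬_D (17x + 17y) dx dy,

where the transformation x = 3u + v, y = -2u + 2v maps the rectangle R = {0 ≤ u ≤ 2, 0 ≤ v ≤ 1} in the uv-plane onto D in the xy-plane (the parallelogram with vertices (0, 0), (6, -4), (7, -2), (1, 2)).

Compute the Jacobian determinant of (x, y) with respect to (u, v):

    ∂(x,y)/∂(u,v) = | 3  1 | = (3)(2) - (1)(-2) = 8.
                   | -2  2 |

Its absolute value is |J| = 8 (the area scaling factor).

Substituting x = 3u + v, y = -2u + 2v into the integrand,

    17x + 17y → 17u + 51v,

so the integral becomes

    ∬_R (17u + 51v) · |J| du dv = ∫_0^2 ∫_0^1 (136u + 408v) dv du.

Inner (v): 136u + 204.
Outer (u): 680.

Therefore ∬_D (17x + 17y) dx dy = 680.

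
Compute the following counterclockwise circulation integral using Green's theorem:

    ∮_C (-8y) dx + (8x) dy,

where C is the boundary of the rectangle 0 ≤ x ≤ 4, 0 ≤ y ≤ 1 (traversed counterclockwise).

Green's theorem converts the closed line integral into a double integral over the enclosed region D:

    ∮_C P dx + Q dy = ∬_D (∂Q/∂x - ∂P/∂y) dA.

Here P = -8y, Q = 8x, so

    ∂Q/∂x = 8,    ∂P/∂y = -8,
    ∂Q/∂x - ∂P/∂y = 16.

D is the region 0 ≤ x ≤ 4, 0 ≤ y ≤ 1. Evaluating the double integral:

    ∬_D (16) dA = ∫_0^{4} ∫_0^{1} (16) dy dx.

Inner (y from 0 to 1): 16.
Outer (x from 0 to 4): 64.

Therefore ∮_C P dx + Q dy = 64.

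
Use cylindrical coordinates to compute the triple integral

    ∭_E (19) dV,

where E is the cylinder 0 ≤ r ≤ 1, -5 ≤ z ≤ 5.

In cylindrical coordinates, x = r cos(θ), y = r sin(θ), z = z, and dV = r dr dθ dz.

The integrand becomes 19, so

    ∭_E (19) dV = ∫_{0}^{2π} ∫_{0}^{1} ∫_{-5}^{5} (19) · r dz dr dθ.

Inner (z): 190r.
Middle (r from 0 to 1): 95.
Outer (θ): 190π.

Therefore the triple integral equals 190π.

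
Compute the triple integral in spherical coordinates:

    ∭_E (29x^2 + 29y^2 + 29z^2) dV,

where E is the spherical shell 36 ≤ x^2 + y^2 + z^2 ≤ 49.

In spherical coordinates, x = ρ sin(φ) cos(θ), y = ρ sin(φ) sin(θ), z = ρ cos(φ), and dV = ρ^2 sin(φ) dρ dφ dθ.

The integrand becomes 29ρ^2, so

    ∭_E (29x^2 + 29y^2 + 29z^2) dV = ∫_{0}^{2π} ∫_{0}^{π} ∫_{6}^{7} (29ρ^2) · ρ^2 sin(φ) dρ dφ dθ.

Inner (ρ): 261899sin(φ)/5.
Middle (φ): 523798/5.
Outer (θ): 1047596π/5.

Therefore the triple integral equals 1047596π/5.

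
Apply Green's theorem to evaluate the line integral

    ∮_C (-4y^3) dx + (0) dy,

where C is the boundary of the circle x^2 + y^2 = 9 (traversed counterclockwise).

Green's theorem converts the closed line integral into a double integral over the enclosed region D:

    ∮_C P dx + Q dy = ∬_D (∂Q/∂x - ∂P/∂y) dA.

Here P = -4y^3, Q = 0, so

    ∂Q/∂x = 0,    ∂P/∂y = -12y^2,
    ∂Q/∂x - ∂P/∂y = 12y^2.

D is the region x^2 + y^2 ≤ 9. Evaluating the double integral:

In polar coordinates (x = r cos θ, y = r sin θ, dA = r dr dθ) the integrand becomes 12r^2sin(θ)^2, so

    ∬_D (12y^2) dA = ∫_0^{2π} ∫_0^{3} (12r^2sin(θ)^2) · r dr dθ.

Inner (r from 0 to 3): 243sin(θ)^2.
Outer (θ from 0 to 2π): 243π.

Therefore ∮_C P dx + Q dy = 243π.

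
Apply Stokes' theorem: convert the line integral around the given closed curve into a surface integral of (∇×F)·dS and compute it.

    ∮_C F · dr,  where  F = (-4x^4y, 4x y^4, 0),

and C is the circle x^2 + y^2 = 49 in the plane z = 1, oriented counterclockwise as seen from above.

Let S be the flat disk x^2 + y^2 ≤ 49 in the plane z = 1, with upward unit normal n̂ = ẑ. By Stokes' theorem,

    ∮_C F · dr = ∬_S (∇ × F) · n̂ dS = ∬_D (curl F)_z dA,

where D is the disk x^2 + y^2 ≤ 49.

Compute the curl of F = (-4x^4y, 4x y^4, 0):
    (∇ × F)_x = ∂F_z/∂y - ∂F_y/∂z = 0,
    (∇ × F)_y = ∂F_x/∂z - ∂F_z/∂x = 0,
    (∇ × F)_z = ∂F_y/∂x - ∂F_x/∂y = 4x^4 + 4y^4.

On z = 1, (curl F)_z = 4x^4 + 4y^4.

Convert to polar (x = r cos θ, y = r sin θ, dA = r dr dθ); the integrand becomes 4r^4(sin(θ)^4 + cos(θ)^4), so

    ∬_D (curl F)_z dA = ∫_0^{2π} ∫_0^{7} (4r^4(sin(θ)^4 + cos(θ)^4)) · r dr dθ.

Inner (r from 0 to 7): 235298sin(θ)^4/3 + 235298cos(θ)^4/3.
Outer (θ from 0 to 2π): 117649π.

Therefore ∮_C F · dr = 117649π.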